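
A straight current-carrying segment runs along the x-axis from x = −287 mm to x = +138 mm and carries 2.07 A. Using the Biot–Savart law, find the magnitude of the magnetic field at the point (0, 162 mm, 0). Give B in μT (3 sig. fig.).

B ≈ 1.94 μT

For a finite straight segment, B = (μ₀I/4πd)(sinθ₁ + sinθ₂), where θ₁, θ₂ are the angles from the perpendicular to each end.
The perpendicular distance is d = 0.162 m; the end-offsets along the wire are a = 0.287 m and b = 0.138 m.
sinθ₁ = 0.287/√(0.287²+0.162²) = 0.8708; sinθ₂ = 0.138/√(0.138²+0.162²) = 0.6485.
B = (4π×10⁻⁷ × 2.07) / (4π × 0.162) × (0.8708 + 0.6485) = 1.94×10⁻⁶ T.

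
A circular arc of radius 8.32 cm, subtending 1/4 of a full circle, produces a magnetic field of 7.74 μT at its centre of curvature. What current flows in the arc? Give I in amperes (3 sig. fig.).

For a circular arc, B = μ₀Iφ/(4πR) with φ in radians; here φ = 1.571 rad.
So I = 4πRB/(μ₀φ) = 4π × 0.0832 × 7.74×10⁻⁶ / (4π×10⁻⁷ × 1.571) = 4.10 A.

I ≈ 4.10 A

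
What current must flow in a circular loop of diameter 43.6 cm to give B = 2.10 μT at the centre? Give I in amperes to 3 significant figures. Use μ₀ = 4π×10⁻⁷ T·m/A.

I ≈ 0.729 A

At the centre of a circular loop B = μ₀I/(2R), so I = 2RB/μ₀.
With R = 0.218 m, I = 2 × 0.218 × 2.10×10⁻⁶ / (4π×10⁻⁷) = 0.729 A.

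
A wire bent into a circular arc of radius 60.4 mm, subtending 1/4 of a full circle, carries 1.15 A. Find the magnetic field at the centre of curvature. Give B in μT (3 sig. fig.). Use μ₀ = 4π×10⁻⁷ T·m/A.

B ≈ 2.99 μT

The Biot–Savart field of a circular arc at its centre is B = μ₀Iφ/(4πR), with φ = 1.571 rad.
B = (4π×10⁻⁷ × 1.15 × 1.571) / (4π × 0.0604) = 2.99×10⁻⁶ T.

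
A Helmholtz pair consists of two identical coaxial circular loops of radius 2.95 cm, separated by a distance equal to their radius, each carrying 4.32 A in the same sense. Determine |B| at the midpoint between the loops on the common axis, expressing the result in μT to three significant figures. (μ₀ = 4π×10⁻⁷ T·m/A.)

Each loop contributes B = μ₀IR²/[2(R²+z²)^(3/2)] on the axis, with z measured from that loop.
Loop 1 (z = 0.01475 m): B₁ = 6.58×10⁻⁵ T. Loop 2 (z = 0.01475 m): B₂ = 6.58×10⁻⁵ T.
The fields add: B = B₁ + B₂ = 1.32×10⁻⁴ T.

B ≈ 132 μT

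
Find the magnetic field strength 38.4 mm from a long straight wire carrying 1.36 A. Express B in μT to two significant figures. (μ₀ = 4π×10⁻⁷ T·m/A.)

For an infinitely long straight wire, B = μ₀I/(2πd).
B = (4π×10⁻⁷ × 1.36) / (2π × 0.0384) = 7.08×10⁻⁶ T.

B ≈ 7.1 μT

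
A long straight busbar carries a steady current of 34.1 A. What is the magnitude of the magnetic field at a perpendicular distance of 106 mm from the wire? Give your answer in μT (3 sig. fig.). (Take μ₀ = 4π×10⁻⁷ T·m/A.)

For an infinitely long straight wire, B = μ₀I/(2πd).
B = (4π×10⁻⁷ × 34.1) / (2π × 0.106) = 6.43×10⁻⁵ T.

B ≈ 64.3 μT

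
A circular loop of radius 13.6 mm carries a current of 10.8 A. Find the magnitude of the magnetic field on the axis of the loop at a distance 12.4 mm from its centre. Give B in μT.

B ≈ 201 μT

On the axis of a circular loop, B = μ₀IR² / [2(R²+z²)^(3/2)].
R² + z² = (0.0136)² + (0.0124)² = 0.0003387 m², and (R²+z²)^(3/2) = 6.23×10⁻⁶ m³.
B = (4π×10⁻⁷ × 10.8 × 0.000185) / (2 × 6.23×10⁻⁶) = 2.01×10⁻⁴ T.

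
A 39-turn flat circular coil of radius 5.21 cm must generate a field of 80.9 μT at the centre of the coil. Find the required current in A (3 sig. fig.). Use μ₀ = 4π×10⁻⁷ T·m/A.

I ≈ 0.172 A

For an N-turn coil, B = Nμ₀I/(2R) with R = 0.0521 m, so I = 2RB/(Nμ₀) = 2 × 0.0521 × 8.09×10⁻⁵ / (39 × 4π×10⁻⁷) = 0.172 A.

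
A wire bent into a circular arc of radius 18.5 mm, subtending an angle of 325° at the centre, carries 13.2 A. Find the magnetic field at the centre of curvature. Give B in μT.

B ≈ 405 μT

The Biot–Savart field of a circular arc at its centre is B = μ₀Iφ/(4πR), with φ = 5.672 rad.
B = (4π×10⁻⁷ × 13.2 × 5.672) / (4π × 0.0185) = 4.05×10⁻⁴ T.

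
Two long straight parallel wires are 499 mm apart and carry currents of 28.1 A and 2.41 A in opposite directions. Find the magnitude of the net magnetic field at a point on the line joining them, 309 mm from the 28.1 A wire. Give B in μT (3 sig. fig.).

Each long wire gives B = μ₀I/(2πd). Distances are d₁ = 0.309 m and d₂ = 0.19 m.
B₁ = 1.82×10⁻⁵ T, B₂ = 2.54×10⁻⁶ T.
Between antiparallel currents both contributions point the same way, so they add. B = B₁ + B₂ = 1.82×10⁻⁵ + 2.54×10⁻⁶ = 2.07×10⁻⁵ T.

B ≈ 20.7 μT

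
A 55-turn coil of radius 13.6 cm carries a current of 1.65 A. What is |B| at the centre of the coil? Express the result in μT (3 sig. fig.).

For an N-turn flat coil, B = Nμ₀I/(2R) with R = 0.136 m.
B = 55 × 7.62×10⁻⁶ T = 4.19×10⁻⁴ T.

B ≈ 419 μT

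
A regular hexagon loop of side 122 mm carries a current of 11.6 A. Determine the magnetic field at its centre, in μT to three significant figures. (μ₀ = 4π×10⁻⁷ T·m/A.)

B ≈ 65.9 μT

Each side is a finite straight segment at perpendicular distance d = a/(2 tan(π/6)) = 0.1057 m from the centre, with end-angles ±π/6.
One side contributes B₁ = (μ₀I/4πd)·2 sin(π/6) = 1.10×10⁻⁵ T.
All 6 sides add in the same direction: B = 6 × 1.10×10⁻⁵ = 6.59×10⁻⁵ T.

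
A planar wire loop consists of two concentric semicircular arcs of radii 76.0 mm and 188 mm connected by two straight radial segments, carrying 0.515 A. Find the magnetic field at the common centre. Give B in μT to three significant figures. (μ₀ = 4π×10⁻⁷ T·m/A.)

The radial connectors point toward the centre, so dl × r̂ = 0 and they contribute nothing.
Each semicircle gives μ₀I/(4R): inner arc 2.13×10⁻⁶ T, outer arc 8.61×10⁻⁷ T.
The two arcs carry current in opposite angular senses, so their fields oppose: B = |2.13×10⁻⁶ − 8.61×10⁻⁷| = 1.27×10⁻⁶ T.

B ≈ 1.27 μT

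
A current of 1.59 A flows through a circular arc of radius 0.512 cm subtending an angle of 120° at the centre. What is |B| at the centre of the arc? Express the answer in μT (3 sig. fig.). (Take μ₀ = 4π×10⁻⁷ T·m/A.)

B ≈ 65.0 μT

The Biot–Savart field of a circular arc at its centre is B = μ₀Iφ/(4πR), with φ = 2.094 rad.
B = (4π×10⁻⁷ × 1.59 × 2.094) / (4π × 0.00512) = 6.50×10⁻⁵ T.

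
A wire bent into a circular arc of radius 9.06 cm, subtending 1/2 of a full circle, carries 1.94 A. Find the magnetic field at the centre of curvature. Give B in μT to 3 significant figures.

The Biot–Savart field of a circular arc at its centre is B = μ₀Iφ/(4πR), with φ = 3.142 rad.
B = (4π×10⁻⁷ × 1.94 × 3.142) / (4π × 0.0906) = 6.73×10⁻⁶ T.

B ≈ 6.73 μT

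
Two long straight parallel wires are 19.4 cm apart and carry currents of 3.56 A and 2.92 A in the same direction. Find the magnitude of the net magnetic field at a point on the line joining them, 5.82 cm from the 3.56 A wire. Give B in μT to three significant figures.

Each long wire gives B = μ₀I/(2πd). Distances are d₁ = 0.0582 m and d₂ = 0.1358 m.
B₁ = 1.22×10⁻⁵ T, B₂ = 4.30×10⁻⁶ T.
Between parallel currents the two contributions point in opposite directions, so they subtract. B = |B₁ − B₂| = |1.22×10⁻⁵ − 4.30×10⁻⁶| = 7.93×10⁻⁶ T.

B ≈ 7.93 μT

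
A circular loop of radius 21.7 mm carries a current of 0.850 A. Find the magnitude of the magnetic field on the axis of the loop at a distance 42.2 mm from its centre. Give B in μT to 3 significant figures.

B ≈ 2.35 μT

On the axis of a circular loop, B = μ₀IR² / [2(R²+z²)^(3/2)].
R² + z² = (0.0217)² + (0.0422)² = 0.002252 m², and (R²+z²)^(3/2) = 1.07×10⁻⁴ m³.
B = (4π×10⁻⁷ × 0.850 × 0.0004709) / (2 × 1.07×10⁻⁴) = 2.35×10⁻⁶ T.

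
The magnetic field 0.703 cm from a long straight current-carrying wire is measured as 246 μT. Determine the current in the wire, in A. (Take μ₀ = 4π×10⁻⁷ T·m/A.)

For a long straight wire B = μ₀I/(2πd), so I = 2πdB/μ₀.
I = 2π × 0.00703 × 2.46×10⁻⁴ / (4π×10⁻⁷) = 8.65 A.

I ≈ 8.65 A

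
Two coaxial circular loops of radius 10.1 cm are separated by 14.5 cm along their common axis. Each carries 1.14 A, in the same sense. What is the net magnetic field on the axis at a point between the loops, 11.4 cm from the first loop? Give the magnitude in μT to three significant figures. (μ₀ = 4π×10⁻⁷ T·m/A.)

Each loop contributes B = μ₀IR²/[2(R²+z²)^(3/2)] on the axis, with z measured from that loop.
Loop 1 (z = 0.114 m): B₁ = 2.07×10⁻⁶ T. Loop 2 (z = 0.031 m): B₂ = 6.20×10⁻⁶ T.
The fields add: B = B₁ + B₂ = 8.26×10⁻⁶ T.

B ≈ 8.26 μT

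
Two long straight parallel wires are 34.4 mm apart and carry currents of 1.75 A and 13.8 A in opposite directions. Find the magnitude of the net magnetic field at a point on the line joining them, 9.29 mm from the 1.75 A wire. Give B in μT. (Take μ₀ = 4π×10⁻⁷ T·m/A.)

B ≈ 148 μT

Each long wire gives B = μ₀I/(2πd). Distances are d₁ = 0.00929 m and d₂ = 0.02511 m.
B₁ = 3.77×10⁻⁵ T, B₂ = 1.10×10⁻⁴ T.
Between antiparallel currents both contributions point the same way, so they add. B = B₁ + B₂ = 3.77×10⁻⁵ + 1.10×10⁻⁴ = 1.48×10⁻⁴ T.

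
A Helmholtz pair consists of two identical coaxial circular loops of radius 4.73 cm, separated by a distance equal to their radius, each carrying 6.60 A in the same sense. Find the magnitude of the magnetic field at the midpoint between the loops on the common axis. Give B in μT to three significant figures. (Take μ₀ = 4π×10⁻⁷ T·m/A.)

Each loop contributes B = μ₀IR²/[2(R²+z²)^(3/2)] on the axis, with z measured from that loop.
Loop 1 (z = 0.02365 m): B₁ = 6.27×10⁻⁵ T. Loop 2 (z = 0.02365 m): B₂ = 6.27×10⁻⁵ T.
The fields add: B = B₁ + B₂ = 1.25×10⁻⁴ T.

B ≈ 125 μT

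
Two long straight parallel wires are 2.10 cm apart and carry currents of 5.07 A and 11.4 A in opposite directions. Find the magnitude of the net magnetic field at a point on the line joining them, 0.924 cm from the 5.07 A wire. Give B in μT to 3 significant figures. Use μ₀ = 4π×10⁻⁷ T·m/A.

B ≈ 304 μT

Each long wire gives B = μ₀I/(2πd). Distances are d₁ = 0.00924 m and d₂ = 0.01176 m.
B₁ = 1.10×10⁻⁴ T, B₂ = 1.94×10⁻⁴ T.
Between antiparallel currents both contributions point the same way, so they add. B = B₁ + B₂ = 1.10×10⁻⁴ + 1.94×10⁻⁴ = 3.04×10⁻⁴ T.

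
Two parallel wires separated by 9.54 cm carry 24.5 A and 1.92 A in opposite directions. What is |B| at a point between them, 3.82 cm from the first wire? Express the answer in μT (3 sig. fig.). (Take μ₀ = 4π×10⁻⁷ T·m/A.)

B ≈ 135 μT

Each long wire gives B = μ₀I/(2πd). Distances are d₁ = 0.0382 m and d₂ = 0.0572 m.
B₁ = 1.28×10⁻⁴ T, B₂ = 6.71×10⁻⁶ T.
Between antiparallel currents both contributions point the same way, so they add. B = B₁ + B₂ = 1.28×10⁻⁴ + 6.71×10⁻⁶ = 1.35×10⁻⁴ T.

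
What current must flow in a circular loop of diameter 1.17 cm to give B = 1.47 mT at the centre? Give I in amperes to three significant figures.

I ≈ 13.7 A

At the centre of a circular loop B = μ₀I/(2R), so I = 2RB/μ₀.
With R = 0.00585 m, I = 2 × 0.00585 × 1.47×10⁻³ / (4π×10⁻⁷) = 13.7 A.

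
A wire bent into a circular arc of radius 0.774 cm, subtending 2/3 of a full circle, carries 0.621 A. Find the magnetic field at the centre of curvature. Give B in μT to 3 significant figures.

B ≈ 33.6 μT

The Biot–Savart field of a circular arc at its centre is B = μ₀Iφ/(4πR), with φ = 4.189 rad.
B = (4π×10⁻⁷ × 0.621 × 4.189) / (4π × 0.00774) = 3.36×10⁻⁵ T.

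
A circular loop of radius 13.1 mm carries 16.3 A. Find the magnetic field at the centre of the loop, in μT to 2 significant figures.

B ≈ 780 μT

At the centre of a circular loop the Biot–Savart law gives B = μ₀I/(2R).
B = (4π×10⁻⁷ × 16.3) / (2 × 0.0131) = 7.82×10⁻⁴ T.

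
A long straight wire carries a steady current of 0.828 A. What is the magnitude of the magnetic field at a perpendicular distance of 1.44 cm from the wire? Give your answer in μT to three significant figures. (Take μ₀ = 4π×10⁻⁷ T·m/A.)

B ≈ 11.5 μT

For an infinitely long straight wire, B = μ₀I/(2πd).
B = (4π×10⁻⁷ × 0.828) / (2π × 0.0144) = 1.15×10⁻⁵ T.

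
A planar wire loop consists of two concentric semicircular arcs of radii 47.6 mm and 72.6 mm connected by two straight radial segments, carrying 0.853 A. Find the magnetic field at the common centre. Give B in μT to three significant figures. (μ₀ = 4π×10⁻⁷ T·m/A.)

B ≈ 1.94 μT

The radial connectors point toward the centre, so dl × r̂ = 0 and they contribute nothing.
Each semicircle gives μ₀I/(4R): inner arc 5.63×10⁻⁶ T, outer arc 3.69×10⁻⁶ T.
The two arcs carry current in opposite angular senses, so their fields oppose: B = |5.63×10⁻⁶ − 3.69×10⁻⁶| = 1.94×10⁻⁶ T.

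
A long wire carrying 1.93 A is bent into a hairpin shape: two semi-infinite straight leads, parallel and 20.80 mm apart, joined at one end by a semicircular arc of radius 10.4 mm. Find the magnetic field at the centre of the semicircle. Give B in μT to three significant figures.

B ≈ 95.4 μT

The semicircular arc contributes B_arc = μ₀I·π/(4πR) = μ₀I/(4R) = 5.83×10⁻⁵ T.
Each semi-infinite lead is at perpendicular distance R = 0.0104 m from the centre, with the perpendicular foot at its near end, so it contributes μ₀I/(4πR); both point the same way, together 3.71×10⁻⁵ T.
Arc and leads all point the same direction: B = 5.83×10⁻⁵ + 3.71×10⁻⁵ = 9.54×10⁻⁵ T.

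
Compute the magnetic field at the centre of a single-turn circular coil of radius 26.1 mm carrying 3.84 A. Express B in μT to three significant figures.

At the centre of a circular loop the Biot–Savart law gives B = μ₀I/(2R).
B = (4π×10⁻⁷ × 3.84) / (2 × 0.0261) = 9.24×10⁻⁵ T.

B ≈ 92.4 μT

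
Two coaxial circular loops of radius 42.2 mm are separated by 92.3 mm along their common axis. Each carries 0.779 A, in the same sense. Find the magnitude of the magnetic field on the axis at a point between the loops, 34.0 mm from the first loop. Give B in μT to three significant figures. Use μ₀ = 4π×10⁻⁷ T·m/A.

Each loop contributes B = μ₀IR²/[2(R²+z²)^(3/2)] on the axis, with z measured from that loop.
Loop 1 (z = 0.034 m): B₁ = 5.48×10⁻⁶ T. Loop 2 (z = 0.0583 m): B₂ = 2.34×10⁻⁶ T.
The fields add: B = B₁ + B₂ = 7.81×10⁻⁶ T.

B ≈ 7.81 μT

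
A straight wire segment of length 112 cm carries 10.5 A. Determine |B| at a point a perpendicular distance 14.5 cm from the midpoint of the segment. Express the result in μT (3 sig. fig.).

For a finite straight segment, B = (μ₀I/4πd)(sinθ₁ + sinθ₂), where θ₁, θ₂ are the angles from the perpendicular to each end.
The perpendicular from the point meets the wire at its midpoint, so each end is L/2 = 0.56 m away along the wire.
sinθ₁ = 0.56/√(0.56²+0.145²) = 0.9681; sinθ₂ = 0.56/√(0.56²+0.145²) = 0.9681.
B = (4π×10⁻⁷ × 10.5) / (4π × 0.145) × (0.9681 + 0.9681) = 1.40×10⁻⁵ T.

B ≈ 14.0 μT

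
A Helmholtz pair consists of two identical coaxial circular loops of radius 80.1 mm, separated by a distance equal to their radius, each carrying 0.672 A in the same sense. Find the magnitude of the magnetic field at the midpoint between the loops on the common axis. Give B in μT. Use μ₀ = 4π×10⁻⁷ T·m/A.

B ≈ 7.54 μT

Each loop contributes B = μ₀IR²/[2(R²+z²)^(3/2)] on the axis, with z measured from that loop.
Loop 1 (z = 0.04005 m): B₁ = 3.77×10⁻⁶ T. Loop 2 (z = 0.04005 m): B₂ = 3.77×10⁻⁶ T.
The fields add: B = B₁ + B₂ = 7.54×10⁻⁶ T.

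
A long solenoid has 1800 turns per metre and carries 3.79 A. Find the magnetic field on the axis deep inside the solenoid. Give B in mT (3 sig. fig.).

Inside a long solenoid, B = μ₀nI with n = 1800 turns/m.
B = 4π×10⁻⁷ × 1800 × 3.79 = 8.57×10⁻³ T.

B ≈ 8.57 mT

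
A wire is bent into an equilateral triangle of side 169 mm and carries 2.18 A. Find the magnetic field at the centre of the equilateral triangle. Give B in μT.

Each side is a finite straight segment at perpendicular distance d = a/(2 tan(π/3)) = 0.04879 m from the centre, with end-angles ±π/3.
One side contributes B₁ = (μ₀I/4πd)·2 sin(π/3) = 7.74×10⁻⁶ T.
All 3 sides add in the same direction: B = 3 × 7.74×10⁻⁶ = 2.32×10⁻⁵ T.

B ≈ 23.2 μT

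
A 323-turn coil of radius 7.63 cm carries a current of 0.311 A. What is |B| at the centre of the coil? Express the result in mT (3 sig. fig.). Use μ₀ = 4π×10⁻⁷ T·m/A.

B ≈ 0.827 mT

For an N-turn flat coil, B = Nμ₀I/(2R) with R = 0.0763 m.
B = 323 × 2.56×10⁻⁶ T = 8.27×10⁻⁴ T.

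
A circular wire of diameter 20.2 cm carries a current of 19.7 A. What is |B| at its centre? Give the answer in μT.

At the centre of a circular loop the Biot–Savart law gives B = μ₀I/(2R) (so R = 0.101 m).
B = (4π×10⁻⁷ × 19.7) / (2 × 0.101) = 1.23×10⁻⁴ T.

B ≈ 123 μT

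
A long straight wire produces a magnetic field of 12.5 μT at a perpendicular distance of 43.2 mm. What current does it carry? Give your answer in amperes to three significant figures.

I ≈ 2.70 A

For a long straight wire B = μ₀I/(2πd), so I = 2πdB/μ₀.
I = 2π × 0.0432 × 1.25×10⁻⁵ / (4π×10⁻⁷) = 2.70 A.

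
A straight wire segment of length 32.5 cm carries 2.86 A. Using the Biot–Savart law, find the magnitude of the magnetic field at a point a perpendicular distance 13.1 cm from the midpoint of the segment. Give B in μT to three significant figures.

B ≈ 3.40 μT

For a finite straight segment, B = (μ₀I/4πd)(sinθ₁ + sinθ₂), where θ₁, θ₂ are the angles from the perpendicular to each end.
The perpendicular from the point meets the wire at its midpoint, so each end is L/2 = 0.1625 m away along the wire.
sinθ₁ = 0.1625/√(0.1625²+0.131²) = 0.7785; sinθ₂ = 0.1625/√(0.1625²+0.131²) = 0.7785.
B = (4π×10⁻⁷ × 2.86) / (4π × 0.131) × (0.7785 + 0.7785) = 3.40×10⁻⁶ T.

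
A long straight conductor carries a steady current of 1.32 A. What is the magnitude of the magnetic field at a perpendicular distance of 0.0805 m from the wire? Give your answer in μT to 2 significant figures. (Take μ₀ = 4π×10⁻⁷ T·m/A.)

B ≈ 3.3 μT

For an infinitely long straight wire, B = μ₀I/(2πd).
B = (4π×10⁻⁷ × 1.32) / (2π × 0.0805) = 3.28×10⁻⁶ T.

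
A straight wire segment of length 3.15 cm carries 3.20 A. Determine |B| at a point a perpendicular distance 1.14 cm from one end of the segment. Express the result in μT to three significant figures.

B ≈ 26.4 μT

For a finite straight segment, B = (μ₀I/4πd)(sinθ₁ + sinθ₂), where θ₁, θ₂ are the angles from the perpendicular to each end.
The perpendicular foot is at one end, so the two end-offsets along the wire are 0 and L = 0.0315 m.
sinθ₁ = 0/√(0²+0.0114²) = 0.0000; sinθ₂ = 0.0315/√(0.0315²+0.0114²) = 0.9403.
B = (4π×10⁻⁷ × 3.20) / (4π × 0.0114) × (0.0000 + 0.9403) = 2.64×10⁻⁵ T.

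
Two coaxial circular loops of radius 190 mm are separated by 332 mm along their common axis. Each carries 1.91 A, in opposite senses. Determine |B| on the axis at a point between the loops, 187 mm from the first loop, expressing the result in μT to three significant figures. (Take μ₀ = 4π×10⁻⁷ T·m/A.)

B ≈ 0.886 μT

Each loop contributes B = μ₀IR²/[2(R²+z²)^(3/2)] on the axis, with z measured from that loop.
Loop 1 (z = 0.187 m): B₁ = 2.29×10⁻⁶ T. Loop 2 (z = 0.145 m): B₂ = 3.17×10⁻⁶ T.
The fields oppose: B = |B₁ − B₂| = 8.86×10⁻⁷ T.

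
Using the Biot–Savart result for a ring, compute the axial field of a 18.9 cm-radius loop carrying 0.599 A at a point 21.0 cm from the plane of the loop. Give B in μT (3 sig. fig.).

On the axis of a circular loop, B = μ₀IR² / [2(R²+z²)^(3/2)].
R² + z² = (0.189)² + (0.21)² = 0.07982 m², and (R²+z²)^(3/2) = 2.26×10⁻² m³.
B = (4π×10⁻⁷ × 0.599 × 0.03572) / (2 × 2.26×10⁻²) = 5.96×10⁻⁷ T.

B ≈ 0.596 μT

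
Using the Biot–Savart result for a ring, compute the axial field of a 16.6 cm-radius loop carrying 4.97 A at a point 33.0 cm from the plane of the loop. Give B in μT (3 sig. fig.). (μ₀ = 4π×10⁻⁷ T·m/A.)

B ≈ 1.71 μT

On the axis of a circular loop, B = μ₀IR² / [2(R²+z²)^(3/2)].
R² + z² = (0.166)² + (0.33)² = 0.1365 m², and (R²+z²)^(3/2) = 5.04×10⁻² m³.
B = (4π×10⁻⁷ × 4.97 × 0.02756) / (2 × 5.04×10⁻²) = 1.71×10⁻⁶ T.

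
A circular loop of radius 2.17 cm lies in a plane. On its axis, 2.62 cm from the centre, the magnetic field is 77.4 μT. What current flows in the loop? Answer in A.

I ≈ 10.3 A

On the axis of a loop, B = μ₀IR²/[2(R²+z²)^(3/2)], so I = 2B(R²+z²)^(3/2)/(μ₀R²).
R² + z² = 0.0004709 + 0.0006864 = 0.001157 m²; raised to 3/2 gives 3.94×10⁻⁵ m³.
I = 2 × 7.74×10⁻⁵ × 3.94×10⁻⁵ / (1.26×10⁻⁶ × 0.0004709) = 10.3 A.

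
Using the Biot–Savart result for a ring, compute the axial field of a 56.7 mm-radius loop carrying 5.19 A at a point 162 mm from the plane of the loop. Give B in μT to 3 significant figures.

B ≈ 2.07 μT

On the axis of a circular loop, B = μ₀IR² / [2(R²+z²)^(3/2)].
R² + z² = (0.0567)² + (0.162)² = 0.02946 m², and (R²+z²)^(3/2) = 5.06×10⁻³ m³.
B = (4π×10⁻⁷ × 5.19 × 0.003215) / (2 × 5.06×10⁻³) = 2.07×10⁻⁶ T.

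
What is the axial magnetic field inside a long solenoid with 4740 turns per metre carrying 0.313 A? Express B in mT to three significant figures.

B ≈ 1.86 mT

Inside a long solenoid, B = μ₀nI with n = 4740 turns/m.
B = 4π×10⁻⁷ × 4740 × 0.313 = 1.86×10⁻³ T.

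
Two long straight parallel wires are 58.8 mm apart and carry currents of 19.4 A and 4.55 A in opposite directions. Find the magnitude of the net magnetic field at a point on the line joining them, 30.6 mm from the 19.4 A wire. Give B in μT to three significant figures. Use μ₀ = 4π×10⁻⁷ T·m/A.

Each long wire gives B = μ₀I/(2πd). Distances are d₁ = 0.0306 m and d₂ = 0.0282 m.
B₁ = 1.27×10⁻⁴ T, B₂ = 3.23×10⁻⁵ T.
Between antiparallel currents both contributions point the same way, so they add. B = B₁ + B₂ = 1.27×10⁻⁴ + 3.23×10⁻⁵ = 1.59×10⁻⁴ T.

B ≈ 159 μT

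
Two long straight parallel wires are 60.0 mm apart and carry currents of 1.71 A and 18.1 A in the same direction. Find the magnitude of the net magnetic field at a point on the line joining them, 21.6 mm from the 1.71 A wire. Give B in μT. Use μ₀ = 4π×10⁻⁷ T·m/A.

B ≈ 78.4 μT

Each long wire gives B = μ₀I/(2πd). Distances are d₁ = 0.0216 m and d₂ = 0.0384 m.
B₁ = 1.58×10⁻⁵ T, B₂ = 9.43×10⁻⁵ T.
Between parallel currents the two contributions point in opposite directions, so they subtract. B = |B₁ − B₂| = |1.58×10⁻⁵ − 9.43×10⁻⁵| = 7.84×10⁻⁵ T.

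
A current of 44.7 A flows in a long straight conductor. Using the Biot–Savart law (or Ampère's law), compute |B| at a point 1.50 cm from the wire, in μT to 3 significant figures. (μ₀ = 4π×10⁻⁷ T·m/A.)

B ≈ 596 μT

For an infinitely long straight wire, B = μ₀I/(2πd).
B = (4π×10⁻⁷ × 44.7) / (2π × 0.015) = 5.96×10⁻⁴ T.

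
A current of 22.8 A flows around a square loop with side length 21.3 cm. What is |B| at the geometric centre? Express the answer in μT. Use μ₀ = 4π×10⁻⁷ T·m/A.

Each side is a finite straight segment at perpendicular distance d = a/(2 tan(π/4)) = 0.1065 m from the centre, with end-angles ±π/4.
One side contributes B₁ = (μ₀I/4πd)·2 sin(π/4) = 3.03×10⁻⁵ T.
All 4 sides add in the same direction: B = 4 × 3.03×10⁻⁵ = 1.21×10⁻⁴ T.

B ≈ 121 μT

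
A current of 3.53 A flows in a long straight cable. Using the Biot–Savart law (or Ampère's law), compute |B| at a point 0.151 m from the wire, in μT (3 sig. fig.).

B ≈ 4.68 μT

For an infinitely long straight wire, B = μ₀I/(2πd).
B = (4π×10⁻⁷ × 3.53) / (2π × 0.151) = 4.68×10⁻⁶ T.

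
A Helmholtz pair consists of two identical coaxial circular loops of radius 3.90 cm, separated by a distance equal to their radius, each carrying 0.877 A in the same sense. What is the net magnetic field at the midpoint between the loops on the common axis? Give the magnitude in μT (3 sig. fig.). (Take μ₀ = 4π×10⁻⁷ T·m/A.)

B ≈ 20.2 μT

Each loop contributes B = μ₀IR²/[2(R²+z²)^(3/2)] on the axis, with z measured from that loop.
Loop 1 (z = 0.0195 m): B₁ = 1.01×10⁻⁵ T. Loop 2 (z = 0.0195 m): B₂ = 1.01×10⁻⁵ T.
The fields add: B = B₁ + B₂ = 2.02×10⁻⁵ T.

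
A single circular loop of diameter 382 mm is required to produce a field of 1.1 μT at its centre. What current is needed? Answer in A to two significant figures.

At the centre of a circular loop B = μ₀I/(2R), so I = 2RB/μ₀.
With R = 0.191 m, I = 2 × 0.191 × 1.10×10⁻⁶ / (4π×10⁻⁷) = 0.334 A.

I ≈ 0.33 A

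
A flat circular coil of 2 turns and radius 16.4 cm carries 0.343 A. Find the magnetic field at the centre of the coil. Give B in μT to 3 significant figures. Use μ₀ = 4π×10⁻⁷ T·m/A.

B ≈ 2.63 μT

For an N-turn flat coil, B = Nμ₀I/(2R) with R = 0.164 m.
B = 2 × 1.31×10⁻⁶ T = 2.63×10⁻⁶ T.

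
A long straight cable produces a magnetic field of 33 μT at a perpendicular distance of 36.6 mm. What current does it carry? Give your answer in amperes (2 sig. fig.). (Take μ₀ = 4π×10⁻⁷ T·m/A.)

I ≈ 6.0 A

For a long straight wire B = μ₀I/(2πd), so I = 2πdB/μ₀.
I = 2π × 0.0366 × 3.30×10⁻⁵ / (4π×10⁻⁷) = 6.04 A.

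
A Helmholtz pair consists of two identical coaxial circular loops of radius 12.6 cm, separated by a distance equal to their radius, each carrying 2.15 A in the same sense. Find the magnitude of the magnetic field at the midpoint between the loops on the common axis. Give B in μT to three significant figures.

Each loop contributes B = μ₀IR²/[2(R²+z²)^(3/2)] on the axis, with z measured from that loop.
Loop 1 (z = 0.063 m): B₁ = 7.67×10⁻⁶ T. Loop 2 (z = 0.063 m): B₂ = 7.67×10⁻⁶ T.
The fields add: B = B₁ + B₂ = 1.53×10⁻⁵ T.

B ≈ 15.3 μT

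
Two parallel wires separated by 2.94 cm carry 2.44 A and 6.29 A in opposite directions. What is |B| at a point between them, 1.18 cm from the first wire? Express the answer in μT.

Each long wire gives B = μ₀I/(2πd). Distances are d₁ = 0.0118 m and d₂ = 0.0176 m.
B₁ = 4.14×10⁻⁵ T, B₂ = 7.15×10⁻⁵ T.
Between antiparallel currents both contributions point the same way, so they add. B = B₁ + B₂ = 4.14×10⁻⁵ + 7.15×10⁻⁵ = 1.13×10⁻⁴ T.

B ≈ 113 μT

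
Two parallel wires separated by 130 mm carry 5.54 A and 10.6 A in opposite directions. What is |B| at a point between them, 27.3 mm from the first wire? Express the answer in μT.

Each long wire gives B = μ₀I/(2πd). Distances are d₁ = 0.0273 m and d₂ = 0.1027 m.
B₁ = 4.06×10⁻⁵ T, B₂ = 2.06×10⁻⁵ T.
Between antiparallel currents both contributions point the same way, so they add. B = B₁ + B₂ = 4.06×10⁻⁵ + 2.06×10⁻⁵ = 6.12×10⁻⁵ T.

B ≈ 61.2 μT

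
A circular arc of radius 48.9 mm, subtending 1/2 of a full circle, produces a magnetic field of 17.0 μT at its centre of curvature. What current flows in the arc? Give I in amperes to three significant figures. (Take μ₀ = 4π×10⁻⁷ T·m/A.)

For a circular arc, B = μ₀Iφ/(4πR) with φ in radians; here φ = 3.142 rad.
So I = 4πRB/(μ₀φ) = 4π × 0.0489 × 1.70×10⁻⁵ / (4π×10⁻⁷ × 3.142) = 2.65 A.

I ≈ 2.65 A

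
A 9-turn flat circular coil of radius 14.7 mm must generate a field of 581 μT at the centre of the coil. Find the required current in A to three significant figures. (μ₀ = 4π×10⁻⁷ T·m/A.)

I ≈ 1.51 A

For an N-turn coil, B = Nμ₀I/(2R) with R = 0.0147 m, so I = 2RB/(Nμ₀) = 2 × 0.0147 × 5.81×10⁻⁴ / (9 × 4π×10⁻⁷) = 1.51 A.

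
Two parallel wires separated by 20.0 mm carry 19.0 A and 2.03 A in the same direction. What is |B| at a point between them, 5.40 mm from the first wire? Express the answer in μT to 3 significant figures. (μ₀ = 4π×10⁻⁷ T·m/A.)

B ≈ 676 μT

Each long wire gives B = μ₀I/(2πd). Distances are d₁ = 0.0054 m and d₂ = 0.0146 m.
B₁ = 7.04×10⁻⁴ T, B₂ = 2.78×10⁻⁵ T.
Between parallel currents the two contributions point in opposite directions, so they subtract. B = |B₁ − B₂| = |7.04×10⁻⁴ − 2.78×10⁻⁵| = 6.76×10⁻⁴ T.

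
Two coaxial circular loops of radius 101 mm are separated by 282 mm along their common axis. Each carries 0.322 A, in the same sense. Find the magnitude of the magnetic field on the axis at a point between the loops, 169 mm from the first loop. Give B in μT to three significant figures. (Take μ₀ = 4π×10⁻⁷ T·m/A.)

Each loop contributes B = μ₀IR²/[2(R²+z²)^(3/2)] on the axis, with z measured from that loop.
Loop 1 (z = 0.169 m): B₁ = 2.70×10⁻⁷ T. Loop 2 (z = 0.113 m): B₂ = 5.93×10⁻⁷ T.
The fields add: B = B₁ + B₂ = 8.63×10⁻⁷ T.

B ≈ 0.863 μT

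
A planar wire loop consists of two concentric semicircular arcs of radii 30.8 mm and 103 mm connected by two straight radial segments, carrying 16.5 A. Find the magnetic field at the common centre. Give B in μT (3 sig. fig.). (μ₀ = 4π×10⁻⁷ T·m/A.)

B ≈ 118 μT

The radial connectors point toward the centre, so dl × r̂ = 0 and they contribute nothing.
Each semicircle gives μ₀I/(4R): inner arc 1.68×10⁻⁴ T, outer arc 5.03×10⁻⁵ T.
The two arcs carry current in opposite angular senses, so their fields oppose: B = |1.68×10⁻⁴ − 5.03×10⁻⁵| = 1.18×10⁻⁴ T.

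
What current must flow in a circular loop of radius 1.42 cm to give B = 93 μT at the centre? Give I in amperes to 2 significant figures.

At the centre of a circular loop B = μ₀I/(2R), so I = 2RB/μ₀.
With R = 0.0142 m, I = 2 × 0.0142 × 9.30×10⁻⁵ / (4π×10⁻⁷) = 2.10 A.

I ≈ 2.1 A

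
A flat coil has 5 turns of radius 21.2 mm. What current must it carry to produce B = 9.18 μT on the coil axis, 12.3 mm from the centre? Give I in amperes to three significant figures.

I ≈ 0.0957 A

For an N-turn coil, B = Nμ₀IR²/[2(R²+z²)^(3/2)] with R = 0.0212 m, z = 0.0123 m, so I = 2B(R²+z²)^(3/2)/(Nμ₀R²) = 2 × 9.18×10⁻⁶ × 1.47×10⁻⁵ / (5 × 4π×10⁻⁷ × 0.0004494) = 9.57×10⁻² A.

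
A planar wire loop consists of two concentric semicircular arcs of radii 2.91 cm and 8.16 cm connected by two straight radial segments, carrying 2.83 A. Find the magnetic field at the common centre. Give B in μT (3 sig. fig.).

The radial connectors point toward the centre, so dl × r̂ = 0 and they contribute nothing.
Each semicircle gives μ₀I/(4R): inner arc 3.06×10⁻⁵ T, outer arc 1.09×10⁻⁵ T.
The two arcs carry current in opposite angular senses, so their fields oppose: B = |3.06×10⁻⁵ − 1.09×10⁻⁵| = 1.97×10⁻⁵ T.

B ≈ 19.7 μT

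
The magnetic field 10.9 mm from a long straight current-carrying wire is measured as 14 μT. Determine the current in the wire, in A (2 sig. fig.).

I ≈ 0.76 A

For a long straight wire B = μ₀I/(2πd), so I = 2πdB/μ₀.
I = 2π × 0.0109 × 1.40×10⁻⁵ / (4π×10⁻⁷) = 0.763 A.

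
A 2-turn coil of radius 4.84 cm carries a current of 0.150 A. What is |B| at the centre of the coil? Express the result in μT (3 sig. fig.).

B ≈ 3.89 μT

For an N-turn flat coil, B = Nμ₀I/(2R) with R = 0.0484 m.
B = 2 × 1.95×10⁻⁶ T = 3.89×10⁻⁶ T.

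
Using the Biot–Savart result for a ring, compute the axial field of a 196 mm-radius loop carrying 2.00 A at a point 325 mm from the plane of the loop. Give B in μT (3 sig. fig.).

On the axis of a circular loop, B = μ₀IR² / [2(R²+z²)^(3/2)].
R² + z² = (0.196)² + (0.325)² = 0.144 m², and (R²+z²)^(3/2) = 5.47×10⁻² m³.
B = (4π×10⁻⁷ × 2.00 × 0.03842) / (2 × 5.47×10⁻²) = 8.83×10⁻⁷ T.

B ≈ 0.883 μT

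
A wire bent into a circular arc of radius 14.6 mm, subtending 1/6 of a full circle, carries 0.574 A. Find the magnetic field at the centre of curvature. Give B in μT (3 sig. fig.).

The Biot–Savart field of a circular arc at its centre is B = μ₀Iφ/(4πR), with φ = 1.047 rad.
B = (4π×10⁻⁷ × 0.574 × 1.047) / (4π × 0.0146) = 4.12×10⁻⁶ T.

B ≈ 4.12 μT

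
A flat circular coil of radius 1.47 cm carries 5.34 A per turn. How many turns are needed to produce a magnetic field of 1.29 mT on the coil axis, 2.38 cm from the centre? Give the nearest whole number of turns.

For an N-turn coil, B = Nμ₀IR²/[2(R²+z²)^(3/2)]. A single turn gives B₁ = 3.31×10⁻⁵ T with R = 0.0147 m, z = 0.0238 m.
N = B/B₁ = 1.29×10⁻³ / 3.31×10⁻⁵ = 38.95.

N = 39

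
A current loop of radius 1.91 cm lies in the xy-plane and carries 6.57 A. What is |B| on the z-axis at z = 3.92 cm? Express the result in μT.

B ≈ 18.2 μT

On the axis of a circular loop, B = μ₀IR² / [2(R²+z²)^(3/2)].
R² + z² = (0.0191)² + (0.0392)² = 0.001901 m², and (R²+z²)^(3/2) = 8.29×10⁻⁵ m³.
B = (4π×10⁻⁷ × 6.57 × 0.0003648) / (2 × 8.29×10⁻⁵) = 1.82×10⁻⁵ T.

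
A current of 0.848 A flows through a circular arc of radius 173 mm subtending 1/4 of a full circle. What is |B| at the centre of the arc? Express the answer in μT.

The Biot–Savart field of a circular arc at its centre is B = μ₀Iφ/(4πR), with φ = 1.571 rad.
B = (4π×10⁻⁷ × 0.848 × 1.571) / (4π × 0.173) = 7.70×10⁻⁷ T.

B ≈ 0.770 μT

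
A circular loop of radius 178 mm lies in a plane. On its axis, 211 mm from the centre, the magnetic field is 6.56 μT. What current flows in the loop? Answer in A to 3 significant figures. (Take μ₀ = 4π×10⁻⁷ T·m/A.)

I ≈ 6.93 A

On the axis of a loop, B = μ₀IR²/[2(R²+z²)^(3/2)], so I = 2B(R²+z²)^(3/2)/(μ₀R²).
R² + z² = 0.03168 + 0.04452 = 0.0762 m²; raised to 3/2 gives 2.10×10⁻² m³.
I = 2 × 6.56×10⁻⁶ × 2.10×10⁻² / (1.26×10⁻⁶ × 0.03168) = 6.93 A.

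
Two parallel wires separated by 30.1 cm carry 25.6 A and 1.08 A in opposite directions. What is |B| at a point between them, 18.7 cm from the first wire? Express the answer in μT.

B ≈ 29.3 μT

Each long wire gives B = μ₀I/(2πd). Distances are d₁ = 0.187 m and d₂ = 0.114 m.
B₁ = 2.74×10⁻⁵ T, B₂ = 1.89×10⁻⁶ T.
Between antiparallel currents both contributions point the same way, so they add. B = B₁ + B₂ = 2.74×10⁻⁵ + 1.89×10⁻⁶ = 2.93×10⁻⁵ T.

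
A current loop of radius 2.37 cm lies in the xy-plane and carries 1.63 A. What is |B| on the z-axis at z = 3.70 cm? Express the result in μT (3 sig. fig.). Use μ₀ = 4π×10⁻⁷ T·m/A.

B ≈ 6.78 μT

On the axis of a circular loop, B = μ₀IR² / [2(R²+z²)^(3/2)].
R² + z² = (0.0237)² + (0.037)² = 0.001931 m², and (R²+z²)^(3/2) = 8.48×10⁻⁵ m³.
B = (4π×10⁻⁷ × 1.63 × 0.0005617) / (2 × 8.48×10⁻⁵) = 6.78×10⁻⁶ T.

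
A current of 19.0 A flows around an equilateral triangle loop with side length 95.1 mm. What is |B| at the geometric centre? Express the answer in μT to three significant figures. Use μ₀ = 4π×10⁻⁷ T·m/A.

Each side is a finite straight segment at perpendicular distance d = a/(2 tan(π/3)) = 0.02745 m from the centre, with end-angles ±π/3.
One side contributes B₁ = (μ₀I/4πd)·2 sin(π/3) = 1.20×10⁻⁴ T.
All 3 sides add in the same direction: B = 3 × 1.20×10⁻⁴ = 3.60×10⁻⁴ T.

B ≈ 360 μT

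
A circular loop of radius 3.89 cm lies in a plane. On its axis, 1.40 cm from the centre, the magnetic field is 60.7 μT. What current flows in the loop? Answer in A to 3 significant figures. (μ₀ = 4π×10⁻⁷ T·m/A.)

On the axis of a loop, B = μ₀IR²/[2(R²+z²)^(3/2)], so I = 2B(R²+z²)^(3/2)/(μ₀R²).
R² + z² = 0.001513 + 0.000196 = 0.001709 m²; raised to 3/2 gives 7.07×10⁻⁵ m³.
I = 2 × 6.07×10⁻⁵ × 7.07×10⁻⁵ / (1.26×10⁻⁶ × 0.001513) = 4.51 A.

I ≈ 4.51 A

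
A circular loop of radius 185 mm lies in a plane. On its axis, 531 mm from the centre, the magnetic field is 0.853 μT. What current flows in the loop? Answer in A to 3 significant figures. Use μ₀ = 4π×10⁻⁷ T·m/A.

On the axis of a loop, B = μ₀IR²/[2(R²+z²)^(3/2)], so I = 2B(R²+z²)^(3/2)/(μ₀R²).
R² + z² = 0.03422 + 0.282 = 0.3162 m²; raised to 3/2 gives 0.178 m³.
I = 2 × 8.53×10⁻⁷ × 0.178 / (1.26×10⁻⁶ × 0.03422) = 7.05 A.

I ≈ 7.05 A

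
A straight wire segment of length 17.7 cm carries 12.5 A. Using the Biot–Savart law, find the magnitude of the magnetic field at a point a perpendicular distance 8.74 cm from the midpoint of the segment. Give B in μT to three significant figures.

For a finite straight segment, B = (μ₀I/4πd)(sinθ₁ + sinθ₂), where θ₁, θ₂ are the angles from the perpendicular to each end.
The perpendicular from the point meets the wire at its midpoint, so each end is L/2 = 0.0885 m away along the wire.
sinθ₁ = 0.0885/√(0.0885²+0.0874²) = 0.7115; sinθ₂ = 0.0885/√(0.0885²+0.0874²) = 0.7115.
B = (4π×10⁻⁷ × 12.5) / (4π × 0.0874) × (0.7115 + 0.7115) = 2.04×10⁻⁵ T.

B ≈ 20.4 μT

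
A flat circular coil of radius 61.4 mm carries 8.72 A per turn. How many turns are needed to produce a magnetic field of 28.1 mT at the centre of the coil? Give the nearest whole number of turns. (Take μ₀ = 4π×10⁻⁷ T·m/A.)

For an N-turn coil, B = Nμ₀I/(2R). A single turn gives B₁ = 8.92×10⁻⁵ T with R = 0.0614 m.
N = B/B₁ = 2.81×10⁻² / 8.92×10⁻⁵ = 314.90.

N = 315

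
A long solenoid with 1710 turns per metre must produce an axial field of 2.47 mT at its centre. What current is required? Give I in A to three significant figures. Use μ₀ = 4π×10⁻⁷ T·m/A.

Inside a long solenoid B = μ₀nI with n = 1710 m⁻¹, so I = B/(μ₀n).
I = 2.47×10⁻³ / (4π×10⁻⁷ × 1710) = 1.15 A.

I ≈ 1.15 A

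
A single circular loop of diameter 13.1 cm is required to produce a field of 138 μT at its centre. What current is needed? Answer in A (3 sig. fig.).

I ≈ 14.4 A

At the centre of a circular loop B = μ₀I/(2R), so I = 2RB/μ₀.
With R = 0.0655 m, I = 2 × 0.0655 × 1.38×10⁻⁴ / (4π×10⁻⁷) = 14.4 A.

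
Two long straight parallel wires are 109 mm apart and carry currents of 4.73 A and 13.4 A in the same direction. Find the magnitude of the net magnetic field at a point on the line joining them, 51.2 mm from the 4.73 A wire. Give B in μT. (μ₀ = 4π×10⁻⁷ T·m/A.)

Each long wire gives B = μ₀I/(2πd). Distances are d₁ = 0.0512 m and d₂ = 0.0578 m.
B₁ = 1.85×10⁻⁵ T, B₂ = 4.64×10⁻⁵ T.
Between parallel currents the two contributions point in opposite directions, so they subtract. B = |B₁ − B₂| = |1.85×10⁻⁵ − 4.64×10⁻⁵| = 2.79×10⁻⁵ T.

B ≈ 27.9 μT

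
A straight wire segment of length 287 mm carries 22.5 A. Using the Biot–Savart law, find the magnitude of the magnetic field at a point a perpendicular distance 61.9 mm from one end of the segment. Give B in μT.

B ≈ 35.5 μT

For a finite straight segment, B = (μ₀I/4πd)(sinθ₁ + sinθ₂), where θ₁, θ₂ are the angles from the perpendicular to each end.
The perpendicular foot is at one end, so the two end-offsets along the wire are 0 and L = 0.287 m.
sinθ₁ = 0/√(0²+0.0619²) = 0.0000; sinθ₂ = 0.287/√(0.287²+0.0619²) = 0.9775.
B = (4π×10⁻⁷ × 22.5) / (4π × 0.0619) × (0.0000 + 0.9775) = 3.55×10⁻⁵ T.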